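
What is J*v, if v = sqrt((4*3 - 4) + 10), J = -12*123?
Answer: -4428*sqrt(2) ≈ -6262.1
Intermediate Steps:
J = -1476
v = 3*sqrt(2) (v = sqrt((12 - 4) + 10) = sqrt(8 + 10) = sqrt(18) = 3*sqrt(2) ≈ 4.2426)
J*v = -4428*sqrt(2)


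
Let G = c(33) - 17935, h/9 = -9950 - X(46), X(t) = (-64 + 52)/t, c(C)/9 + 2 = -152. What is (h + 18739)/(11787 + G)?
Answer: 1628599/173282 ≈ 9.3985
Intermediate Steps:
c(C) = -1386 (c(C) = -18 + 9*(-152) = -18 - 1368 = -1386)
X(t) = -12/t
h = -2059596/23 (h = 9*(-9950 - (-12)/46) = 9*(-9950 - 1*(-6/23)) = 9*(-9950 + 6/23) = 9*(-228844/23) = -2059596/23 ≈ -89548.)
G = -19321 (G = -1386 - 17935 = -19321)
(h + 18739)/(11787 + G) = (-2059596/23 + 18739)/(11787 - 19321) = -1628599/23/(-7534) = -1628599/23*(-1/7534) = 1628599/173282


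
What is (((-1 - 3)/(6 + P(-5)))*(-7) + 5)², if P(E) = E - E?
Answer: 841/9 ≈ 93.444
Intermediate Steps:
P(E) = 0
(((-1 - 3)/(6 + P(-5)))*(-7) + 5)² = (((-1 - 3)/(6 + 0))*(-7) + 5)² = (-4/6*(-7) + 5)² = (-4*⅙*(-7) + 5)² = (-⅔*(-7) + 5)² = (14/3 + 5)² = (29/3)² = 841/9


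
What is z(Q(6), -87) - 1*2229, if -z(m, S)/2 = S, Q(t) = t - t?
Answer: -2055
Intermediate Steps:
Q(t) = 0
z(m, S) = -2*S
z(Q(6), -87) - 1*2229 = -2*(-87) - 1*2229 = 174 - 2229 = -2055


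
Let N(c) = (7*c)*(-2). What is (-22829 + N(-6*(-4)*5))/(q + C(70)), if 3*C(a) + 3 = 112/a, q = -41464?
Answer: 367635/621967 ≈ 0.59108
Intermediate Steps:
C(a) = -1 + 112/(3*a) (C(a) = -1 + (112/a)/3 = -1 + 112/(3*a))
N(c) = -14*c
(-22829 + N(-6*(-4)*5))/(q + C(70)) = (-22829 - 14*(-6*(-4))*5)/(-41464 + (112/3 - 1*70)/70) = (-22829 - 336*5)/(-41464 + (112/3 - 70)/70) = (-22829 - 14*120)/(-41464 + (1/70)*(-98/3)) = (-22829 - 1680)/(-41464 - 7/15) = -24509/(-621967/15) = -24509*(-15/621967) = 367635/621967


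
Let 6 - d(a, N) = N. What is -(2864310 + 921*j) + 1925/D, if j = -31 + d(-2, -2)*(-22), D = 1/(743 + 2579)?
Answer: 3721187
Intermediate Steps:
d(a, N) = 6 - N
D = 1/3322 ≈ 0.00030102
j = -207 (j = -31 + (6 - 1*(-2))*(-22) = -31 + (6 + 2)*(-22) = -31 + 8*(-22) = -31 - 176 = -207)
-(2864310 + 921*j) + 1925/D = -921/(1/(3110 - 207)) + 1925/(1/3322) = -921/(1/2903) + 1925*3322 = -921/1/2903 + 6394850 = -921*2903 + 6394850 = -2673663 + 6394850 = 3721187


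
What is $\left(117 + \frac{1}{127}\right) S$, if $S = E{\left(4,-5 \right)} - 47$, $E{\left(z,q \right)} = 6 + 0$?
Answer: $- \frac{609260}{127} \approx -4797.3$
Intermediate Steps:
$E{\left(z,q \right)} = 6$
$S = -41$ ($S = 6 - 47 = -41$)
$\left(117 + \frac{1}{127}\right) S = \left(117 + \frac{1}{127}\right) \left(-41\right) = \frac{14860}{127} \left(-41\right) = - \frac{609260}{127}$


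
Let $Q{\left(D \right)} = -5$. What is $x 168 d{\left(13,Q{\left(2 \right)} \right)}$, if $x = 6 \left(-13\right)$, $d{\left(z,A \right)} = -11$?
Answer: $144144$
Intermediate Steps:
$x = -78$
$x 168 d{\left(13,Q{\left(2 \right)} \right)} = \left(-78\right) 168 \left(-11\right) = \left(-13104\right) \left(-11\right) = 144144$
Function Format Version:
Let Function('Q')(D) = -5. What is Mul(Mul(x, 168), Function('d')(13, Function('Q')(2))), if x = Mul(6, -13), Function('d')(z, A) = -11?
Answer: 144144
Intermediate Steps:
x = -78
Mul(Mul(x, 168), Function('d')(13, Function('Q')(2))) = Mul(Mul(-78, 168), -11) = Mul(-13104, -11) = 144144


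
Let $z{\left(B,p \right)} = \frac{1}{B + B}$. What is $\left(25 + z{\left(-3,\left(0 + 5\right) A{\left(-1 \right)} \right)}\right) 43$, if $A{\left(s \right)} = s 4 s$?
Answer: $\frac{6407}{6} \approx 1067.8$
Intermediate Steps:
$A{\left(s \right)} = 4 s^{2}$
$z{\left(B,p \right)} = \frac{1}{2 B}$
$\left(25 + z{\left(-3,\left(0 + 5\right) A{\left(-1 \right)} \right)}\right) 43 = \left(25 + \frac{1}{2 \left(-3\right)}\right) 43 = \left(25 + \frac{1}{2} \left(- \frac{1}{3}\right)\right) 43 = \left(25 - \frac{1}{6}\right) 43 = \frac{149}{6} \cdot 43 = \frac{6407}{6}$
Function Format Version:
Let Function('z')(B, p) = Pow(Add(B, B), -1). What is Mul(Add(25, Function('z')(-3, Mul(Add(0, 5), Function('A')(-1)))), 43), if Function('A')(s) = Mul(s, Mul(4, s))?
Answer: Rational(6407, 6) ≈ 1067.8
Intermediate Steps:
Function('A')(s) = Mul(4, Pow(s, 2))
Function('z')(B, p) = Mul(Rational(1, 2), Pow(B, -1)) (Function('z')(B, p) = Pow(Mul(2, B), -1) = Mul(Rational(1, 2), Pow(B, -1)))
Mul(Add(25, Function('z')(-3, Mul(Add(0, 5), Function('A')(-1)))), 43) = Mul(Add(25, Mul(Rational(1, 2), Pow(-3, -1))), 43) = Mul(Add(25, Mul(Rational(1, 2), Rational(-1, 3))), 43) = Mul(Add(25, Rational(-1, 6)), 43) = Mul(Rational(149, 6), 43) = Rational(6407, 6)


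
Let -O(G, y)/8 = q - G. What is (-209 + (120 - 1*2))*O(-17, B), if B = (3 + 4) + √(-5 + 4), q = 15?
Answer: 23296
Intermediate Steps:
B = 7 + I (B = 7 + √(-1) = 7 + I ≈ 7.0 + 1.0*I)
O(G, y) = -120 + 8*G (O(G, y) = -8*(15 - G) = -120 + 8*G)
(-209 + (120 - 1*2))*O(-17, B) = (-209 + (120 - 1*2))*(-120 + 8*(-17)) = (-209 + (120 - 2))*(-120 - 136) = (-209 + 118)*(-256) = -91*(-256) = 23296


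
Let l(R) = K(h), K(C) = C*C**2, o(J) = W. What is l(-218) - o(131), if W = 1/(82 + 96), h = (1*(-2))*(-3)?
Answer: 38447/178 ≈ 215.99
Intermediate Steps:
h = 6 (h = -2*(-3) = 6)
W = 1/178 ≈ 0.0056180
o(J) = 1/178
K(C) = C**3
l(R) = 216 (l(R) = 6**3 = 216)
l(-218) - o(131) = 216 - 1*1/178 = 216 - 1/178 = 38447/178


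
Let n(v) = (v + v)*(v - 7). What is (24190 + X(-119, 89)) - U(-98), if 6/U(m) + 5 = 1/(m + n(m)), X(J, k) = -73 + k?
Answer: 2479035146/102409 ≈ 24207.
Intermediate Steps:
n(v) = 2*v*(-7 + v) (n(v) = (2*v)*(-7 + v) = 2*v*(-7 + v))
U(m) = 6/(-5 + 1/(m + 2*m*(-7 + m)))
(24190 + X(-119, 89)) - U(-98) = (24190 + (-73 + 89)) - 6*(-98)*(13 - 2*(-98))/(-1 - 65*(-98) + 10*(-98)**2) = (24190 + 16) - 6*(-98)*(13 + 196)/(-1 + 6370 + 10*9604) = 24206 - 6*(-98)*209/(-1 + 6370 + 96040) = 24206 - 6*(-98)*209/102409 = 24206 - 1*(-122892/102409) = 24206 + 122892/102409 = 2479035146/102409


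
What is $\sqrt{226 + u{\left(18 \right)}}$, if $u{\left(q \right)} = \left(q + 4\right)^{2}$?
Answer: $\sqrt{710} \approx 26.646$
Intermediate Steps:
$u{\left(q \right)} = \left(4 + q\right)^{2}$
$\sqrt{226 + u{\left(18 \right)}} = \sqrt{226 + \left(4 + 18\right)^{2}} = \sqrt{226 + 22^{2}} = \sqrt{226 + 484} = \sqrt{710}$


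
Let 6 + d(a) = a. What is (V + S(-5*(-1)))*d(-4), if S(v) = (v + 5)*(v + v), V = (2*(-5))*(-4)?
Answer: -1400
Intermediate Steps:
V = 40 (V = -10*(-4) = 40)
d(a) = -6 + a
S(v) = 2*v*(5 + v) (S(v) = (5 + v)*(2*v) = 2*v*(5 + v))
(V + S(-5*(-1)))*d(-4) = (40 + 2*(-5*(-1))*(5 - 5*(-1)))*(-6 - 4) = (40 + 2*5*(5 + 5))*(-10) = (40 + 2*5*10)*(-10) = (40 + 100)*(-10) = 140*(-10) = -1400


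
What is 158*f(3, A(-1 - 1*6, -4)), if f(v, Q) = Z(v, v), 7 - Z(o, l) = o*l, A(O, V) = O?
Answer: -316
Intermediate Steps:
Z(o, l) = 7 - l*o (Z(o, l) = 7 - o*l = 7 - l*o)
f(v, Q) = 7 - v² (f(v, Q) = 7 - v*v = 7 - v²)
158*f(3, A(-1 - 1*6, -4)) = 158*(7 - 1*3²) = 158*(7 - 1*9) = 158*(7 - 9) = 158*(-2) = -316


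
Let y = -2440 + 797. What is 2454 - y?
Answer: 4097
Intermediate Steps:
y = -1643
2454 - y = 2454 - 1*(-1643) = 2454 + 1643 = 4097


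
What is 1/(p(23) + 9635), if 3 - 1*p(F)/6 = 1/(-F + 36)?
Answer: 13/125483 ≈ 0.00010360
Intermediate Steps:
p(F) = 18 - 6/(36 - F) (p(F) = 18 - 6/(-F + 36) = 18 - 6/(36 - F))
1/(p(23) + 9635) = 1/(6*(-107 + 3*23)/(-36 + 23) + 9635) = 1/(6*(-107 + 69)/(-13) + 9635) = 1/(6*(-1/13)*(-38) + 9635) = 1/(228/13 + 9635) = 1/(125483/13) = 13/125483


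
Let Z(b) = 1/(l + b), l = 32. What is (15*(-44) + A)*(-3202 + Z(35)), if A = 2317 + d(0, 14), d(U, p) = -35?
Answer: -347972526/67 ≈ -5.1936e+6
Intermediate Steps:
A = 2282 (A = 2317 - 35 = 2282)
Z(b) = 1/(32 + b)
(15*(-44) + A)*(-3202 + Z(35)) = (15*(-44) + 2282)*(-3202 + 1/(32 + 35)) = (-660 + 2282)*(-3202 + 1/67) = 1622*(-3202 + 1/67) = 1622*(-214533/67) = -347972526/67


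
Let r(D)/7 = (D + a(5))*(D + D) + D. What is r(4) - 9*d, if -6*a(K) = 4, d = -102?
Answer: 3398/3 ≈ 1132.7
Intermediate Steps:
a(K) = -⅔ (a(K) = -⅙*4 = -⅔)
r(D) = 7*D + 14*D*(-⅔ + D) (r(D) = 7*((D - ⅔)*(D + D) + D) = 7*((-⅔ + D)*(2*D) + D) = 7*(2*D*(-⅔ + D) + D) = 7*(D + 2*D*(-⅔ + D)) = 7*D + 14*D*(-⅔ + D))
r(4) - 9*d = (7/3)*4*(-1 + 6*4) - 9*(-102) = (7/3)*4*(-1 + 24) + 918 = (7/3)*4*23 + 918 = 644/3 + 918 = 3398/3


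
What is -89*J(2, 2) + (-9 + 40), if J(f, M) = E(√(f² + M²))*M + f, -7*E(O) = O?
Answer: -147 + 356*√2/7 ≈ -75.077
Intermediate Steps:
E(O) = -O/7
J(f, M) = f - M*√(M² + f²)/7 (J(f, M) = (-√(f² + M²)/7)*M + f = (-√(M² + f²)/7)*M + f = -M*√(M² + f²)/7 + f = f - M*√(M² + f²)/7)
-89*J(2, 2) + (-9 + 40) = -89*(2 - ⅐*2*√(2² + 2²)) + (-9 + 40) = -89*(2 - ⅐*2*√(4 + 4)) + 31 = -89*(2 - ⅐*2*√8) + 31 = -89*(2 - ⅐*2*2*√2) + 31 = -89*(2 - 4*√2/7) + 31 = (-178 + 356*√2/7) + 31 = -147 + 356*√2/7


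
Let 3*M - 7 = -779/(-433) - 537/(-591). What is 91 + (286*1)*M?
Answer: 260117195/255903 ≈ 1016.5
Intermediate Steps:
M = 828077/255903 (M = 7/3 + (-779/(-433) - 537/(-591))/3 = 7/3 + (-779*(-1/433) - 537*(-1/591))/3 = 7/3 + (779/433 + 179/197)/3 = 7/3 + (⅓)*(230970/85301) = 7/3 + 76990/85301 = 828077/255903 ≈ 3.2359)
91 + (286*1)*M = 91 + (286*1)*(828077/255903) = 91 + 286*(828077/255903) = 91 + 236830022/255903 = 260117195/255903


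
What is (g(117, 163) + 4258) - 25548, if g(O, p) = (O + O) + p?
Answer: -20893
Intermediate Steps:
g(O, p) = p + 2*O (g(O, p) = 2*O + p = p + 2*O)
(g(117, 163) + 4258) - 25548 = ((163 + 2*117) + 4258) - 25548 = ((163 + 234) + 4258) - 25548 = (397 + 4258) - 25548 = 4655 - 25548 = -20893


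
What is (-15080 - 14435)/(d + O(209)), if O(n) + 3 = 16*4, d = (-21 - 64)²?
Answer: -29515/7286 ≈ -4.0509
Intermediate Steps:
d = 7225 (d = (-85)² = 7225)
O(n) = 61 (O(n) = -3 + 16*4 = -3 + 64 = 61)
(-15080 - 14435)/(d + O(209)) = (-15080 - 14435)/(7225 + 61) = -29515/7286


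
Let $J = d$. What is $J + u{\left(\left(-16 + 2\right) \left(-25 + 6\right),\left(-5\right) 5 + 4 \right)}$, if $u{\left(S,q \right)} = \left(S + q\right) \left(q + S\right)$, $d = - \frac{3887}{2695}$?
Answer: $\frac{161763488}{2695} \approx 60024.0$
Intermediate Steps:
$d = - \frac{3887}{2695}$ ($d = \left(-3887\right) \frac{1}{2695} = - \frac{3887}{2695} \approx -1.4423$)
$u{\left(S,q \right)} = \left(S + q\right)^{2}$ ($u{\left(S,q \right)} = \left(S + q\right) \left(S + q\right) = \left(S + q\right)^{2}$)
$J = - \frac{3887}{2695} \approx -1.4423$
$J + u{\left(\left(-16 + 2\right) \left(-25 + 6\right),\left(-5\right) 5 + 4 \right)} = - \frac{3887}{2695} + \left(\left(-16 + 2\right) \left(-25 + 6\right) + \left(\left(-5\right) 5 + 4\right)\right)^{2} = - \frac{3887}{2695} + \left(\left(-14\right) \left(-19\right) + \left(-25 + 4\right)\right)^{2} = - \frac{3887}{2695} + \left(266 - 21\right)^{2} = - \frac{3887}{2695} + 245^{2} = - \frac{3887}{2695} + 60025 = \frac{161763488}{2695}$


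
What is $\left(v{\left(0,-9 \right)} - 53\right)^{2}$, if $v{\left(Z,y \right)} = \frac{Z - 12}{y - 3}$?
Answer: $2704$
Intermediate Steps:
$v{\left(Z,y \right)} = \frac{-12 + Z}{-3 + y}$
$\left(v{\left(0,-9 \right)} - 53\right)^{2} = \left(\frac{-12 + 0}{-3 - 9} - 53\right)^{2} = \left(\frac{1}{-12} \left(-12\right) - 53\right)^{2} = \left(\left(- \frac{1}{12}\right) \left(-12\right) - 53\right)^{2} = \left(1 - 53\right)^{2} = \left(-52\right)^{2} = 2704$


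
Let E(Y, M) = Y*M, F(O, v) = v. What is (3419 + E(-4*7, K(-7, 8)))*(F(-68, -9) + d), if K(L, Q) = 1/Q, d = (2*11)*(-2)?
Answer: -362043/2 ≈ -1.8102e+5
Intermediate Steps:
d = -44 (d = 22*(-2) = -44)
E(Y, M) = M*Y
(3419 + E(-4*7, K(-7, 8)))*(F(-68, -9) + d) = (3419 + (-4*7)/8)*(-9 - 44) = (3419 + (⅛)*(-28))*(-53) = (3419 - 7/2)*(-53) = (6831/2)*(-53) = -362043/2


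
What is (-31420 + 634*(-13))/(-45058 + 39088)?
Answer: 19831/2985 ≈ 6.6436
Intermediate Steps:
(-31420 + 634*(-13))/(-45058 + 39088) = (-31420 - 8242)/(-5970) = -39662*(-1/5970) = 19831/2985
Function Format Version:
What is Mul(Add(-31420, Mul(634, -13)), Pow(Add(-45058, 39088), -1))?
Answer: Rational(19831, 2985) ≈ 6.6436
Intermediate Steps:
Mul(Add(-31420, Mul(634, -13)), Pow(Add(-45058, 39088), -1)) = Mul(Add(-31420, -8242), Pow(-5970, -1)) = Mul(-39662, Rational(-1, 5970)) = Rational(19831, 2985)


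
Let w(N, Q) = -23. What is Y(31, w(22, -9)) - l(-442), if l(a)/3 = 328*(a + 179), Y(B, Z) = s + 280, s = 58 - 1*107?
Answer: 259023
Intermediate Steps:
s = -49 (s = 58 - 107 = -49)
Y(B, Z) = 231 (Y(B, Z) = -49 + 280 = 231)
l(a) = 176136 + 984*a (l(a) = 3*(328*(a + 179)) = 3*(328*(179 + a)) = 3*(58712 + 328*a) = 176136 + 984*a)
Y(31, w(22, -9)) - l(-442) = 231 - (176136 + 984*(-442)) = 231 - (176136 - 434928) = 231 - 1*(-258792) = 231 + 258792 = 259023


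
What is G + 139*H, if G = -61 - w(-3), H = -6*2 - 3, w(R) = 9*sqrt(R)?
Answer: -2146 - 9*I*sqrt(3) ≈ -2146.0 - 15.588*I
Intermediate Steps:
H = -15 (H = -12 - 3 = -15)
G = -61 - 9*I*sqrt(3) (G = -61 - 9*sqrt(-3) = -61 - 9*I*sqrt(3) ≈ -61.0 - 15.588*I)
G + 139*H = (-61 - 9*I*sqrt(3)) + 139*(-15) = (-61 - 9*I*sqrt(3)) - 2085 = -2146 - 9*I*sqrt(3)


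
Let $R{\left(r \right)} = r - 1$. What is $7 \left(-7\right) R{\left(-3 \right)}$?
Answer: $196$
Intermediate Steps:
$R{\left(r \right)} = -1 + r$ ($R{\left(r \right)} = r - 1 = -1 + r$)
$7 \left(-7\right) R{\left(-3 \right)} = 7 \left(-7\right) \left(-1 - 3\right) = \left(-49\right) \left(-4\right) = 196$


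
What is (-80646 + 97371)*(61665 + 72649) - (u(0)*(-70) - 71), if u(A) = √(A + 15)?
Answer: 2246401721 + 70*√15 ≈ 2.2464e+9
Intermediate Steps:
u(A) = √(15 + A)
(-80646 + 97371)*(61665 + 72649) - (u(0)*(-70) - 71) = (-80646 + 97371)*(61665 + 72649) - (√(15 + 0)*(-70) - 71) = 16725*134314 - (√15*(-70) - 71) = 2246401650 - (-70*√15 - 71) = 2246401650 - (-71 - 70*√15) = 2246401650 + (71 + 70*√15) = 2246401721 + 70*√15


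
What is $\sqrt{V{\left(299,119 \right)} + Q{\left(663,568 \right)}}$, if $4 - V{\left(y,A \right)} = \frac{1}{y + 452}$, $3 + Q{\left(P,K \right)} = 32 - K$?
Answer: $\frac{i \sqrt{301741286}}{751} \approx 23.13 i$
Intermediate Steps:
$Q{\left(P,K \right)} = 29 - K$ ($Q{\left(P,K \right)} = -3 - \left(-32 + K\right) = 29 - K$)
$V{\left(y,A \right)} = 4 - \frac{1}{452 + y}$ ($V{\left(y,A \right)} = 4 - \frac{1}{y + 452} = 4 - \frac{1}{452 + y}$)
$\sqrt{V{\left(299,119 \right)} + Q{\left(663,568 \right)}} = \sqrt{\frac{1807 + 4 \cdot 299}{452 + 299} + \left(29 - 568\right)} = \sqrt{\frac{1807 + 1196}{751} + \left(29 - 568\right)} = \sqrt{\frac{1}{751} \cdot 3003 - 539} = \sqrt{\frac{3003}{751} - 539} = \sqrt{- \frac{401786}{751}} = \frac{i \sqrt{301741286}}{751}$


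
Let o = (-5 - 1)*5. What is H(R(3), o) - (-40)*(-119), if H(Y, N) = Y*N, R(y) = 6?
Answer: -4940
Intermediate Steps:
o = -30 (o = -6*5 = -30)
H(Y, N) = N*Y
H(R(3), o) - (-40)*(-119) = -30*6 - (-40)*(-119) = -180 - 40*119 = -180 - 4760 = -4940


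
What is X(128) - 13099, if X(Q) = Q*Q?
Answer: 3285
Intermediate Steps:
X(Q) = Q**2
X(128) - 13099 = 128**2 - 13099 = 16384 - 13099 = 3285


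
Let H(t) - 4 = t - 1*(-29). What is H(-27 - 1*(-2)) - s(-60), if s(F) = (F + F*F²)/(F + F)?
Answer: -3585/2 ≈ -1792.5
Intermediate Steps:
H(t) = 33 + t (H(t) = 4 + (t - 1*(-29)) = 4 + (t + 29) = 4 + (29 + t) = 33 + t)
s(F) = (F + F³)/(2*F) (s(F) = (F + F³)/((2*F)) = (F + F³)*(1/(2*F)) = (F + F³)/(2*F))
H(-27 - 1*(-2)) - s(-60) = (33 + (-27 - 1*(-2))) - (½ + (½)*(-60)²) = (33 + (-27 + 2)) - (½ + (½)*3600) = (33 - 25) - (½ + 1800) = 8 - 1*3601/2 = 8 - 3601/2 = -3585/2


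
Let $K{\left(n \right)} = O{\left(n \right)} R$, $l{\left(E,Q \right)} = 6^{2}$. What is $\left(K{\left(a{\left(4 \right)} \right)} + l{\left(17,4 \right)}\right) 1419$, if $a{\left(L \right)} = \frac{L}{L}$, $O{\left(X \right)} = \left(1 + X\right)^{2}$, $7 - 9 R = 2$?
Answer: $\frac{162712}{3} \approx 54237.0$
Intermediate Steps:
$R = \frac{5}{9}$ ($R = \frac{7}{9} - \frac{2}{9} = \frac{5}{9} \approx 0.55556$)
$l{\left(E,Q \right)} = 36$
$a{\left(L \right)} = 1$
$K{\left(n \right)} = \frac{5 \left(1 + n\right)^{2}}{9}$ ($K{\left(n \right)} = \left(1 + n\right)^{2} \cdot \frac{5}{9} = \frac{5 \left(1 + n\right)^{2}}{9}$)
$\left(K{\left(a{\left(4 \right)} \right)} + l{\left(17,4 \right)}\right) 1419 = \left(\frac{5 \left(1 + 1\right)^{2}}{9} + 36\right) 1419 = \left(\frac{5 \cdot 2^{2}}{9} + 36\right) 1419 = \left(\frac{5}{9} \cdot 4 + 36\right) 1419 = \left(\frac{20}{9} + 36\right) 1419 = \frac{344}{9} \cdot 1419 = \frac{162712}{3}$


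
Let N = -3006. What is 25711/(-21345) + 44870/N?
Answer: -172506236/10693845 ≈ -16.131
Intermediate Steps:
25711/(-21345) + 44870/N = 25711/(-21345) + 44870/(-3006) = 25711*(-1/21345) + 44870*(-1/3006) = -25711/21345 - 22435/1503 = -172506236/10693845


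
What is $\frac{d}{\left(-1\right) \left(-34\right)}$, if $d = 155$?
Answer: $\frac{155}{34} \approx 4.5588$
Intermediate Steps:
$\frac{d}{\left(-1\right) \left(-34\right)} = \frac{155}{\left(-1\right) \left(-34\right)} = \frac{155}{34}$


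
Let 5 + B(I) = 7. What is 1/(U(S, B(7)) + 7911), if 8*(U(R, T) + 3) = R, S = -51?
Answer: 8/63213 ≈ 0.00012656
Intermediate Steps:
B(I) = 2 (B(I) = -5 + 7 = 2)
U(R, T) = -3 + R/8
1/(U(S, B(7)) + 7911) = 1/((-3 + (1/8)*(-51)) + 7911) = 1/((-3 - 51/8) + 7911) = 1/(-75/8 + 7911) = 1/(63213/8) = 8/63213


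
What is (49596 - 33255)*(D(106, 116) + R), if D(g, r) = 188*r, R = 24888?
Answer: 763059336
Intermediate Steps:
(49596 - 33255)*(D(106, 116) + R) = (49596 - 33255)*(188*116 + 24888) = 16341*(21808 + 24888) = 16341*46696 = 763059336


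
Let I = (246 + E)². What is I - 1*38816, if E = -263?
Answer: -38527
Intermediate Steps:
I = 289 (I = (246 - 263)² = (-17)² = 289)
I - 1*38816 = 289 - 1*38816 = 289 - 38816 = -38527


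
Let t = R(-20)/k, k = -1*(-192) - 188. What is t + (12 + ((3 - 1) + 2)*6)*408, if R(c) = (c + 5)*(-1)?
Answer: 58767/4 ≈ 14692.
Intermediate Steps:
R(c) = -5 - c (R(c) = (5 + c)*(-1) = -5 - c)
k = 4 (k = 192 - 188 = 4)
t = 15/4 (t = (-5 - 1*(-20))/4 = (-5 + 20)*(¼) = 15*(¼) = 15/4 ≈ 3.7500)
t + (12 + ((3 - 1) + 2)*6)*408 = 15/4 + (12 + ((3 - 1) + 2)*6)*408 = 15/4 + (12 + (2 + 2)*6)*408 = 15/4 + (12 + 4*6)*408 = 15/4 + (12 + 24)*408 = 15/4 + 36*408 = 15/4 + 14688 = 58767/4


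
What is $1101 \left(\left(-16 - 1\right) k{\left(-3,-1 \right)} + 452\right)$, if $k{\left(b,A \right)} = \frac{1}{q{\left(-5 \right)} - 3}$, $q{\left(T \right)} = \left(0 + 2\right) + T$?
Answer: $\frac{1001543}{2} \approx 5.0077 \cdot 10^{5}$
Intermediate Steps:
$q{\left(T \right)} = 2 + T$
$k{\left(b,A \right)} = - \frac{1}{6}$ ($k{\left(b,A \right)} = \frac{1}{\left(2 - 5\right) - 3} = \frac{1}{-3 - 3} = \frac{1}{-6} = - \frac{1}{6}$)
$1101 \left(\left(-16 - 1\right) k{\left(-3,-1 \right)} + 452\right) = 1101 \left(\left(-16 - 1\right) \left(- \frac{1}{6}\right) + 452\right) = 1101 \left(\left(-17\right) \left(- \frac{1}{6}\right) + 452\right) = 1101 \left(\frac{17}{6} + 452\right) = 1101 \cdot \frac{2729}{6} = \frac{1001543}{2}$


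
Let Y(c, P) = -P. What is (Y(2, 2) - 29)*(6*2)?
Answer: -372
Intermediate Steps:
(Y(2, 2) - 29)*(6*2) = (-1*2 - 29)*(6*2) = (-2 - 29)*12 = -31*12 = -372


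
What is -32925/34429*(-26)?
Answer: 856050/34429 ≈ 24.864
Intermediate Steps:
-32925/34429*(-26) = 856050/34429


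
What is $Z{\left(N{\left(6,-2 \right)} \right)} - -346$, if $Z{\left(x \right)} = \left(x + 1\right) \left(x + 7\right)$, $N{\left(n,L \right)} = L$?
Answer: $341$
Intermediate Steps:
$Z{\left(x \right)} = \left(1 + x\right) \left(7 + x\right)$
$Z{\left(N{\left(6,-2 \right)} \right)} - -346 = \left(7 + \left(-2\right)^{2} + 8 \left(-2\right)\right) - -346 = \left(7 + 4 - 16\right) + 346 = -5 + 346 = 341$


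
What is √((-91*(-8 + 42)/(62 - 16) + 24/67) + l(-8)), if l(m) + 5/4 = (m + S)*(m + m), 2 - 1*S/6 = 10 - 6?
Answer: √2392228367/3082 ≈ 15.870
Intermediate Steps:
S = -12 (S = 12 - 6*(10 - 6) = 12 - 6*4 = 12 - 24 = -12)
l(m) = -5/4 + 2*m*(-12 + m) (l(m) = -5/4 + (m - 12)*(m + m) = -5/4 + (-12 + m)*(2*m) = -5/4 + 2*m*(-12 + m))
√((-91*(-8 + 42)/(62 - 16) + 24/67) + l(-8)) = √((-91*(-8 + 42)/(62 - 16) + 24/67) + (-5/4 - 24*(-8) + 2*(-8)²)) = √((-91/(46/34) + 24*(1/67)) + (-5/4 + 192 + 2*64)) = √((-91/(46*(1/34)) + 24/67) + (-5/4 + 192 + 128)) = √((-91/23/17 + 24/67) + 1275/4) = √((-91*17/23 + 24/67) + 1275/4) = √((-1547/23 + 24/67) + 1275/4) = √(-103097/1541 + 1275/4) = √(1552387/6164) = √2392228367/3082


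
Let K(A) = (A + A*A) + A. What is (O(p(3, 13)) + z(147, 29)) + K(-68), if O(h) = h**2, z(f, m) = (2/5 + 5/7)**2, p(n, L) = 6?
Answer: 5543421/1225 ≈ 4525.2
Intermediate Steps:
K(A) = A**2 + 2*A (K(A) = (A + A**2) + A = A**2 + 2*A)
z(f, m) = 1521/1225 (z(f, m) = (2*(1/5) + 5*(1/7))**2 = (2/5 + 5/7)**2 = (39/35)**2 = 1521/1225)
(O(p(3, 13)) + z(147, 29)) + K(-68) = (6**2 + 1521/1225) - 68*(2 - 68) = (36 + 1521/1225) - 68*(-66) = 45621/1225 + 4488 = 5543421/1225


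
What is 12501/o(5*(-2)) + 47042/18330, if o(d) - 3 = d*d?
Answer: 116994328/943995 ≈ 123.94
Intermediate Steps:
o(d) = 3 + d² (o(d) = 3 + d*d = 3 + d²)
12501/o(5*(-2)) + 47042/18330 = 12501/(3 + (5*(-2))²) + 47042/18330 = 12501/(3 + (-10)²) + 47042*(1/18330) = 12501/(3 + 100) + 23521/9165 = 12501/103 + 23521/9165 = 116994328/943995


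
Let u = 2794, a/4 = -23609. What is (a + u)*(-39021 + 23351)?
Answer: 1436030140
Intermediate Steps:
a = -94436 (a = 4*(-23609) = -94436)
(a + u)*(-39021 + 23351) = (-94436 + 2794)*(-39021 + 23351) = -91642*(-15670) = 1436030140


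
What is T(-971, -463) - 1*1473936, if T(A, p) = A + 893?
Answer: -1474014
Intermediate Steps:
T(A, p) = 893 + A
T(-971, -463) - 1*1473936 = (893 - 971) - 1*1473936 = -78 - 1473936 = -1474014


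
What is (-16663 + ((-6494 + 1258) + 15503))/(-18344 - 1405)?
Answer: 2132/6583 ≈ 0.32386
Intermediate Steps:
(-16663 + ((-6494 + 1258) + 15503))/(-18344 - 1405) = (-16663 + (-5236 + 15503))/(-19749) = (-16663 + 10267)*(-1/19749) = -6396*(-1/19749) = 2132/6583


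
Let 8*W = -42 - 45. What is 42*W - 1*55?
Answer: -2047/4 ≈ -511.75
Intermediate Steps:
W = -87/8 (W = (-42 - 45)/8 = (⅛)*(-87) = -87/8 ≈ -10.875)
42*W - 1*55 = 42*(-87/8) - 1*55 = -1827/4 - 55 = -2047/4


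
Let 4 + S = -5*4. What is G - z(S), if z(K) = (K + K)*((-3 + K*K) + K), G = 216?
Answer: 26568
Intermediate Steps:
S = -24 (S = -4 - 5*4 = -4 - 20 = -24)
z(K) = 2*K*(-3 + K + K²) (z(K) = (2*K)*((-3 + K²) + K) = (2*K)*(-3 + K + K²) = 2*K*(-3 + K + K²))
G - z(S) = 216 - 2*(-24)*(-3 - 24 + (-24)²) = 216 - 2*(-24)*(-3 - 24 + 576) = 216 - 2*(-24)*549 = 216 - 1*(-26352) = 216 + 26352 = 26568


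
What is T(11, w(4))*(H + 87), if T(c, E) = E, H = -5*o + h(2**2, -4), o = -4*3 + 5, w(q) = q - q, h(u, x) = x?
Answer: 0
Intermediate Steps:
w(q) = 0
o = -7 (o = -12 + 5 = -7)
H = 31 (H = -5*(-7) - 4 = 35 - 4 = 31)
T(11, w(4))*(H + 87) = 0*(31 + 87) = 0*118 = 0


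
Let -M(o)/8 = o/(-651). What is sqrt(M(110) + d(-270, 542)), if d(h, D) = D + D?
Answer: 2*sqrt(114993291)/651 ≈ 32.945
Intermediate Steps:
d(h, D) = 2*D
M(o) = 8*o/651 (M(o) = -8*o/(-651) = -8*o*(-1)/651 = -(-8)*o/651 = 8*o/651)
sqrt(M(110) + d(-270, 542)) = sqrt((8/651)*110 + 2*542) = sqrt(880/651 + 1084) = sqrt(706564/651) = 2*sqrt(114993291)/651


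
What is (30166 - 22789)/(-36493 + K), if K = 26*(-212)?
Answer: -7377/42005 ≈ -0.17562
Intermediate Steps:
K = -5512
(30166 - 22789)/(-36493 + K) = (30166 - 22789)/(-36493 - 5512) = 7377/(-42005) = 7377*(-1/42005) = -7377/42005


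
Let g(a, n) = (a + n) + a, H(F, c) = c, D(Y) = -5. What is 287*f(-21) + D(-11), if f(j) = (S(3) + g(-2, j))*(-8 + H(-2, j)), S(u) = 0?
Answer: 208070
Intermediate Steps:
g(a, n) = n + 2*a
f(j) = (-8 + j)*(-4 + j) (f(j) = (0 + (j + 2*(-2)))*(-8 + j) = (0 + (j - 4))*(-8 + j) = (0 + (-4 + j))*(-8 + j) = (-4 + j)*(-8 + j) = (-8 + j)*(-4 + j))
287*f(-21) + D(-11) = 287*(32 + (-21)² - 12*(-21)) - 5 = 287*(32 + 441 + 252) - 5 = 287*725 - 5 = 208075 - 5 = 208070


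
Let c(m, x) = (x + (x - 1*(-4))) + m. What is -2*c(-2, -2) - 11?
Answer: -7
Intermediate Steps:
c(m, x) = 4 + m + 2*x (c(m, x) = (x + (x + 4)) + m = (x + (4 + x)) + m = (4 + 2*x) + m = 4 + m + 2*x)
-2*c(-2, -2) - 11 = -2*(4 - 2 + 2*(-2)) - 11 = -2*(4 - 2 - 4) - 11 = -2*(-2) - 11 = 4 - 11 = -7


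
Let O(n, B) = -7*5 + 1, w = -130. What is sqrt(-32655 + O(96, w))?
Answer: I*sqrt(32689) ≈ 180.8*I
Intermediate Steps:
O(n, B) = -34 (O(n, B) = -35 + 1 = -34)
sqrt(-32655 + O(96, w)) = sqrt(-32655 - 34) = sqrt(-32689) = I*sqrt(32689)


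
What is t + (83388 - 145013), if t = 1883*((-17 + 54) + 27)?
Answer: 58887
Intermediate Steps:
t = 120512 (t = 1883*(37 + 27) = 1883*64 = 120512)
t + (83388 - 145013) = 120512 + (83388 - 145013) = 120512 - 61625 = 58887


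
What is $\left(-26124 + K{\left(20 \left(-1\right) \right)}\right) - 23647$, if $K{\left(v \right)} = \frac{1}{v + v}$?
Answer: $- \frac{1990841}{40} \approx -49771.0$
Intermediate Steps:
$K{\left(v \right)} = \frac{1}{2 v}$
$\left(-26124 + K{\left(20 \left(-1\right) \right)}\right) - 23647 = \left(-26124 + \frac{1}{2 \cdot 20 \left(-1\right)}\right) - 23647 = \left(-26124 + \frac{1}{2 \left(-20\right)}\right) - 23647 = \left(-26124 + \frac{1}{2} \left(- \frac{1}{20}\right)\right) - 23647 = \left(-26124 - \frac{1}{40}\right) - 23647 = - \frac{1044961}{40} - 23647 = - \frac{1990841}{40}$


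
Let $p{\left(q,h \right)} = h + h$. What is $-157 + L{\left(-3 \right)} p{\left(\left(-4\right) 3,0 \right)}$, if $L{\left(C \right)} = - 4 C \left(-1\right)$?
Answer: $-157$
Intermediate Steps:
$L{\left(C \right)} = 4 C$
$p{\left(q,h \right)} = 2 h$
$-157 + L{\left(-3 \right)} p{\left(\left(-4\right) 3,0 \right)} = -157 + 4 \left(-3\right) 2 \cdot 0 = -157 - 0 = -157 + 0 = -157$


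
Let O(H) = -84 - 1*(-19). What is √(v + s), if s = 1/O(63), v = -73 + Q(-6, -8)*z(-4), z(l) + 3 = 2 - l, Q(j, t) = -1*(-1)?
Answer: I*√295815/65 ≈ 8.3675*I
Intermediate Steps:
O(H) = -65 (O(H) = -84 + 19 = -65)
Q(j, t) = 1
z(l) = -1 - l (z(l) = -3 + (2 - l) = -1 - l)
v = -70 (v = -73 + 1*(-1 - 1*(-4)) = -73 + 1*(-1 + 4) = -73 + 1*3 = -73 + 3 = -70)
s = -1/65 (s = 1/(-65) = -1/65 ≈ -0.015385)
√(v + s) = √(-70 - 1/65) = √(-4551/65) = I*√295815/65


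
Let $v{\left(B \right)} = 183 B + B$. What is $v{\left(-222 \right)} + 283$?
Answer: $-40565$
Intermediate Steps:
$v{\left(B \right)} = 184 B$
$v{\left(-222 \right)} + 283 = 184 \left(-222\right) + 283 = -40848 + 283 = -40565$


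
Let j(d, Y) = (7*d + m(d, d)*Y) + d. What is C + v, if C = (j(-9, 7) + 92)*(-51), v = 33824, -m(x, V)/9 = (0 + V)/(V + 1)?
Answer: 291349/8 ≈ 36419.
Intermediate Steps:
m(x, V) = -9*V/(1 + V) (m(x, V) = -9*(0 + V)/(V + 1) = -9*V/(1 + V))
j(d, Y) = 8*d - 9*Y*d/(1 + d) (j(d, Y) = (7*d + (-9*d/(1 + d))*Y) + d = (7*d - 9*Y*d/(1 + d)) + d = 8*d - 9*Y*d/(1 + d))
C = 20757/8 (C = (-9*(8 - 9*7 + 8*(-9))/(1 - 9) + 92)*(-51) = (-9*(8 - 63 - 72)/(-8) + 92)*(-51) = (-9*(-⅛)*(-127) + 92)*(-51) = (-1143/8 + 92)*(-51) = -407/8*(-51) = 20757/8 ≈ 2594.6)
C + v = 20757/8 + 33824 = 291349/8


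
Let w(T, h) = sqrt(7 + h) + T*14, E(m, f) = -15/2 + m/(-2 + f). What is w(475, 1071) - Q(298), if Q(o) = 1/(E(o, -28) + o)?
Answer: 55973020/8417 + 7*sqrt(22) ≈ 6682.8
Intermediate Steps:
E(m, f) = -15/2 + m/(-2 + f) (E(m, f) = -15*1/2 + m/(-2 + f) = -15/2 + m/(-2 + f))
w(T, h) = sqrt(7 + h) + 14*T
Q(o) = 1/(-15/2 + 29*o/30) (Q(o) = 1/((15 + o - 15/2*(-28))/(-2 - 28) + o) = 1/((15 + o + 210)/(-30) + o) = 1/(-(225 + o)/30 + o) = 1/((-15/2 - o/30) + o) = 1/(-15/2 + 29*o/30))
w(475, 1071) - Q(298) = (sqrt(7 + 1071) + 14*475) - 30/(-225 + 29*298) = (sqrt(1078) + 6650) - 30/(-225 + 8642) = (7*sqrt(22) + 6650) - 30/8417 = (6650 + 7*sqrt(22)) - 30/8417 = 55973020/8417 + 7*sqrt(22)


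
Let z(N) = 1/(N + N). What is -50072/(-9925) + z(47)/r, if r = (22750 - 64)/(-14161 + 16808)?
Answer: 106804010323/21164903700 ≈ 5.0463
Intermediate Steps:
z(N) = 1/(2*N)
r = 22686/2647 ≈ 8.5705
-50072/(-9925) + z(47)/r = -50072/(-9925) + ((½)/47)/(22686/2647) = -50072*(-1/9925) + ((½)*(1/47))*(2647/22686) = 50072/9925 + (1/94)*(2647/22686) = 50072/9925 + 2647/2132484 = 106804010323/21164903700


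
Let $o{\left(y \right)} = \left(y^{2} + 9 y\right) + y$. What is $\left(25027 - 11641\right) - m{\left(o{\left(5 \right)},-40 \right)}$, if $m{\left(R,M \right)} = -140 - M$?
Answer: $13486$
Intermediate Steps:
$o{\left(y \right)} = y^{2} + 10 y$
$\left(25027 - 11641\right) - m{\left(o{\left(5 \right)},-40 \right)} = \left(25027 - 11641\right) - \left(-140 - -40\right) = 13386 - \left(-140 + 40\right) = 13386 - -100 = 13386 + 100 = 13486$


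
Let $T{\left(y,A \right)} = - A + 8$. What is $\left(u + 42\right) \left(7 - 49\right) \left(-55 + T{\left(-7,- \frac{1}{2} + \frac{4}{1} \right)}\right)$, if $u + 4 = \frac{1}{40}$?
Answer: $\frac{3226041}{40} \approx 80651.0$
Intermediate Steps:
$T{\left(y,A \right)} = 8 - A$
$u = - \frac{159}{40}$ ($u = -4 + \frac{1}{40} = - \frac{159}{40} \approx -3.975$)
$\left(u + 42\right) \left(7 - 49\right) \left(-55 + T{\left(-7,- \frac{1}{2} + \frac{4}{1} \right)}\right) = \left(- \frac{159}{40} + 42\right) \left(7 - 49\right) \left(-55 - \left(-8 + 4 - \frac{1}{2}\right)\right) = \frac{1521}{40} \left(-42\right) \left(-55 - \left(-8 + 4 - \frac{1}{2}\right)\right) = - \frac{31941 \left(-55 + \left(8 - \left(- \frac{1}{2} + 4\right)\right)\right)}{20} = - \frac{31941 \left(-55 + \left(8 - \frac{7}{2}\right)\right)}{20} = - \frac{31941 \left(-55 + \frac{9}{2}\right)}{20} = \left(- \frac{31941}{20}\right) \left(- \frac{101}{2}\right) = \frac{3226041}{40}$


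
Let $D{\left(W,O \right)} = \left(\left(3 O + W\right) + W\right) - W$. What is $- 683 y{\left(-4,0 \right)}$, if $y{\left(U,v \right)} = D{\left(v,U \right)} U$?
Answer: $-32784$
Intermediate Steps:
$D{\left(W,O \right)} = W + 3 O$ ($D{\left(W,O \right)} = \left(\left(W + 3 O\right) + W\right) - W = \left(2 W + 3 O\right) - W = W + 3 O$)
$y{\left(U,v \right)} = U \left(v + 3 U\right)$ ($y{\left(U,v \right)} = \left(v + 3 U\right) U = U \left(v + 3 U\right)$)
$- 683 y{\left(-4,0 \right)} = - 683 \left(- 4 \left(0 + 3 \left(-4\right)\right)\right) = - 683 \left(- 4 \left(0 - 12\right)\right) = - 683 \left(\left(-4\right) \left(-12\right)\right) = \left(-683\right) 48 = -32784$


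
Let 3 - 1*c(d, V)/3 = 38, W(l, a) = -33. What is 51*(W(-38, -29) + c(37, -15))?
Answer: -7038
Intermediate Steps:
c(d, V) = -105 (c(d, V) = 9 - 3*38 = 9 - 114 = -105)
51*(W(-38, -29) + c(37, -15)) = 51*(-33 - 105) = 51*(-138) = -7038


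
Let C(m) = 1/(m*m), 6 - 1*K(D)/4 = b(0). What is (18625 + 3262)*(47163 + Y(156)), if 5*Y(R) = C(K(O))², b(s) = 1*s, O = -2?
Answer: 1712389797111167/1658880 ≈ 1.0323e+9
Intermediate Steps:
b(s) = s
K(D) = 24 (K(D) = 24 - 4*0 = 24 + 0 = 24)
C(m) = m⁻² (C(m) = 1/(m²) = m⁻²)
Y(R) = 1/1658880 (Y(R) = (24⁻²)²/5 = (1/576)²/5 = (⅕)*(1/331776) = 1/1658880)
(18625 + 3262)*(47163 + Y(156)) = (18625 + 3262)*(47163 + 1/1658880) = 21887*(78237757441/1658880) = 1712389797111167/1658880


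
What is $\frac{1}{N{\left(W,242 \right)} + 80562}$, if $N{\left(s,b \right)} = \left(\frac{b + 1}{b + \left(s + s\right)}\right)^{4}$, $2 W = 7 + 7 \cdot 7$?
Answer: $\frac{7886150416}{635327536598193} \approx 1.2413 \cdot 10^{-5}$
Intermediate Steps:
$W = 28$ ($W = \frac{7 + 7 \cdot 7}{2} = \frac{7 + 49}{2} = \frac{1}{2} \cdot 56 = 28$)
$N{\left(s,b \right)} = \frac{\left(1 + b\right)^{4}}{\left(b + 2 s\right)^{4}}$ ($N{\left(s,b \right)} = \left(\frac{1 + b}{b + 2 s}\right)^{4} = \frac{\left(1 + b\right)^{4}}{\left(b + 2 s\right)^{4}}$)
$\frac{1}{N{\left(W,242 \right)} + 80562} = \frac{1}{\frac{\left(1 + 242\right)^{4}}{\left(242 + 2 \cdot 28\right)^{4}} + 80562} = \frac{1}{\frac{243^{4}}{\left(242 + 56\right)^{4}} + 80562} = \frac{1}{\frac{3486784401}{7886150416} + 80562} = \frac{1}{\frac{635327536598193}{7886150416}} = \frac{7886150416}{635327536598193}$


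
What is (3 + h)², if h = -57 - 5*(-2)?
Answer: 1936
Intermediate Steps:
h = -47 (h = -57 + 10 = -47)
(3 + h)² = (3 - 47)² = (-44)² = 1936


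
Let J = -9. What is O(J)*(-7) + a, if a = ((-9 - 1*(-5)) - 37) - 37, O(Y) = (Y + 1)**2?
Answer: -526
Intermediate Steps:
O(Y) = (1 + Y)**2
a = -78 (a = ((-9 + 5) - 37) - 37 = (-4 - 37) - 37 = -41 - 37 = -78)
O(J)*(-7) + a = (1 - 9)**2*(-7) - 78 = (-8)**2*(-7) - 78 = 64*(-7) - 78 = -448 - 78 = -526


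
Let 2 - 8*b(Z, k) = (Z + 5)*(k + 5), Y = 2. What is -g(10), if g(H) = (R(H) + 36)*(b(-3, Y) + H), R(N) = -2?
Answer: -289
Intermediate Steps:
b(Z, k) = 1/4 - (5 + Z)*(5 + k)/8 (b(Z, k) = 1/4 - (Z + 5)*(k + 5)/8 = 1/4 - (5 + Z)*(5 + k)/8)
g(H) = -51 + 34*H (g(H) = (-2 + 36)*((-23/8 - 5/8*(-3) - 5/8*2 - 1/8*(-3)*2) + H) = 34*((-23/8 + 15/8 - 5/4 + 3/4) + H) = 34*(-3/2 + H) = -51 + 34*H)
-g(10) = -(-51 + 34*10) = -(-51 + 340) = -1*289 = -289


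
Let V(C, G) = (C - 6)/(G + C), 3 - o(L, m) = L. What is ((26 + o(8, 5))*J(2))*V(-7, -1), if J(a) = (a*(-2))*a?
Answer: -273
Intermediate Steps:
o(L, m) = 3 - L
J(a) = -2*a**2 (J(a) = (-2*a)*a = -2*a**2)
V(C, G) = (-6 + C)/(C + G)
((26 + o(8, 5))*J(2))*V(-7, -1) = ((26 + (3 - 1*8))*(-2*2**2))*((-6 - 7)/(-7 - 1)) = ((26 + (3 - 8))*(-2*4))*(-13/(-8)) = ((26 - 5)*(-8))*(-1/8*(-13)) = (21*(-8))*(13/8) = -168*13/8 = -273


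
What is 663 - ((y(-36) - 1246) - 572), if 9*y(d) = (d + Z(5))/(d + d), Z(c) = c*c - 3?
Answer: 803837/324 ≈ 2481.0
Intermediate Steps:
Z(c) = -3 + c**2 (Z(c) = c**2 - 3 = -3 + c**2)
y(d) = (22 + d)/(18*d) (y(d) = ((d + (-3 + 5**2))/(d + d))/9 = ((d + (-3 + 25))/((2*d)))/9 = ((d + 22)*(1/(2*d)))/9 = ((22 + d)*(1/(2*d)))/9 = ((22 + d)/(2*d))/9 = (22 + d)/(18*d))
663 - ((y(-36) - 1246) - 572) = 663 - (((1/18)*(22 - 36)/(-36) - 1246) - 572) = 663 - (((1/18)*(-1/36)*(-14) - 1246) - 572) = 663 - ((7/324 - 1246) - 572) = 663 - (-403697/324 - 572) = 663 - 1*(-589025/324) = 663 + 589025/324 = 803837/324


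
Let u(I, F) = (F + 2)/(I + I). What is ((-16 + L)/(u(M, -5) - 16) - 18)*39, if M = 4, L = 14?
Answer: -91338/131 ≈ -697.24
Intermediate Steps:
u(I, F) = (2 + F)/(2*I) (u(I, F) = (2 + F)/((2*I)) = (2 + F)*(1/(2*I)) = (2 + F)/(2*I))
((-16 + L)/(u(M, -5) - 16) - 18)*39 = ((-16 + 14)/((½)*(2 - 5)/4 - 16) - 18)*39 = (-2/((½)*(¼)*(-3) - 16) - 18)*39 = (-2/(-3/8 - 16) - 18)*39 = (-2/(-131/8) - 18)*39 = (-2*(-8/131) - 18)*39 = (16/131 - 18)*39 = -2342/131*39 = -91338/131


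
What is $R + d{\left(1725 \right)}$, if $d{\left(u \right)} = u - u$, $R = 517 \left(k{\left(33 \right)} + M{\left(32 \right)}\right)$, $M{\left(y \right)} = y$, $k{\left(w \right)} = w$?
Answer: $33605$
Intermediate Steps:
$R = 33605$ ($R = 517 \left(33 + 32\right) = 517 \cdot 65 = 33605$)
$d{\left(u \right)} = 0$
$R + d{\left(1725 \right)} = 33605 + 0 = 33605$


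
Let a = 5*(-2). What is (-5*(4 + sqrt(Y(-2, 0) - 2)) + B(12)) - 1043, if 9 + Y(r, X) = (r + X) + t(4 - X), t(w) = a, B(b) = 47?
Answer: -1016 - 5*I*sqrt(23) ≈ -1016.0 - 23.979*I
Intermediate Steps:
a = -10
t(w) = -10
Y(r, X) = -19 + X + r (Y(r, X) = -9 + ((r + X) - 10) = -9 + ((X + r) - 10) = -9 + (-10 + X + r) = -19 + X + r)
(-5*(4 + sqrt(Y(-2, 0) - 2)) + B(12)) - 1043 = (-5*(4 + sqrt((-19 + 0 - 2) - 2)) + 47) - 1043 = (-5*(4 + sqrt(-21 - 2)) + 47) - 1043 = (-5*(4 + sqrt(-23)) + 47) - 1043 = (-5*(4 + I*sqrt(23)) + 47) - 1043 = ((-20 - 5*I*sqrt(23)) + 47) - 1043 = (27 - 5*I*sqrt(23)) - 1043 = -1016 - 5*I*sqrt(23)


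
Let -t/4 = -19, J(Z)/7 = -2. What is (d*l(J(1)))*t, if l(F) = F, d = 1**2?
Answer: -1064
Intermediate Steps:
J(Z) = -14 (J(Z) = 7*(-2) = -14)
d = 1
t = 76 (t = -4*(-19) = 76)
(d*l(J(1)))*t = (1*(-14))*76 = -14*76 = -1064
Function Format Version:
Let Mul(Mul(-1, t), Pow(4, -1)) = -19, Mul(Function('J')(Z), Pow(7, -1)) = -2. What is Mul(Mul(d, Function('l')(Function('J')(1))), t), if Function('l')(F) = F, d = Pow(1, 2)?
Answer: -1064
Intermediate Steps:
Function('J')(Z) = -14 (Function('J')(Z) = Mul(7, -2) = -14)
d = 1
t = 76 (t = Mul(-4, -19) = 76)
Mul(Mul(d, Function('l')(Function('J')(1))), t) = Mul(Mul(1, -14), 76) = Mul(-14, 76) = -1064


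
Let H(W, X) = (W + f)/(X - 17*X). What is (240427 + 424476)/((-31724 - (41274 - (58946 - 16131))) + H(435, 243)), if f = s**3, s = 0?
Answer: -861714288/39117313 ≈ -22.029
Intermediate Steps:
f = 0 (f = 0**3 = 0)
H(W, X) = -W/(16*X) (H(W, X) = (W + 0)/(X - 17*X) = W/((-16*X)) = W*(-1/(16*X)) = -W/(16*X))
(240427 + 424476)/((-31724 - (41274 - (58946 - 16131))) + H(435, 243)) = (240427 + 424476)/((-31724 - (41274 - (58946 - 16131))) - 1/16*435/243) = 664903/((-31724 - (41274 - 1*42815)) - 1/16*435*1/243) = 664903/((-31724 - (41274 - 42815)) - 145/1296) = 664903/((-31724 - 1*(-1541)) - 145/1296) = 664903/((-31724 + 1541) - 145/1296) = 664903/(-30183 - 145/1296) = 664903/(-39117313/1296) = 664903*(-1296/39117313) = -861714288/39117313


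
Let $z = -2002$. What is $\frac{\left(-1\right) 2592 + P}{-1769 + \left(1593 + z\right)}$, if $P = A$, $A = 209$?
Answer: $\frac{2383}{2178} \approx 1.0941$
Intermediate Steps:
$P = 209$
$\frac{\left(-1\right) 2592 + P}{-1769 + \left(1593 + z\right)} = \frac{\left(-1\right) 2592 + 209}{-1769 + \left(1593 - 2002\right)} = \frac{-2592 + 209}{-1769 - 409} = - \frac{2383}{-2178} = \left(-2383\right) \left(- \frac{1}{2178}\right) = \frac{2383}{2178}$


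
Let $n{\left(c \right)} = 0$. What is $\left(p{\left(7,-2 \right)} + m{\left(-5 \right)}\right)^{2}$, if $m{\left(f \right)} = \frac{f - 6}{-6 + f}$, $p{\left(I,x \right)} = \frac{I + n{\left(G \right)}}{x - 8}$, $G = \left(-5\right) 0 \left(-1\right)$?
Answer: $\frac{9}{100} \approx 0.09$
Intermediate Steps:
$G = 0$ ($G = 0 \left(-1\right) = 0$)
$p{\left(I,x \right)} = \frac{I}{-8 + x}$ ($p{\left(I,x \right)} = \frac{I + 0}{x - 8} = \frac{I}{-8 + x}$)
$m{\left(f \right)} = 1$ ($m{\left(f \right)} = \frac{-6 + f}{-6 + f} = 1$)
$\left(p{\left(7,-2 \right)} + m{\left(-5 \right)}\right)^{2} = \left(\frac{7}{-8 - 2} + 1\right)^{2} = \left(\frac{7}{-10} + 1\right)^{2} = \left(7 \left(- \frac{1}{10}\right) + 1\right)^{2} = \left(- \frac{7}{10} + 1\right)^{2} = \left(\frac{3}{10}\right)^{2} = \frac{9}{100}$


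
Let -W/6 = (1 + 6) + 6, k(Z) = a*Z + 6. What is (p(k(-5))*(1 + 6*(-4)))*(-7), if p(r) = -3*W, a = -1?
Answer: 37674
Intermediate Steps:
k(Z) = 6 - Z (k(Z) = -Z + 6 = 6 - Z)
W = -78 (W = -6*((1 + 6) + 6) = -6*(7 + 6) = -6*13 = -78)
p(r) = 234 (p(r) = -3*(-78) = 234)
(p(k(-5))*(1 + 6*(-4)))*(-7) = (234*(1 + 6*(-4)))*(-7) = (234*(1 - 24))*(-7) = (234*(-23))*(-7) = -5382*(-7) = 37674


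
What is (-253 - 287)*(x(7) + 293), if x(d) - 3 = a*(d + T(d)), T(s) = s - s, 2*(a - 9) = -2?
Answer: -190080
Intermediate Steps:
a = 8 (a = 9 + (1/2)*(-2) = 9 - 1 = 8)
T(s) = 0
x(d) = 3 + 8*d (x(d) = 3 + 8*(d + 0) = 3 + 8*d)
(-253 - 287)*(x(7) + 293) = (-253 - 287)*((3 + 8*7) + 293) = -540*((3 + 56) + 293) = -540*(59 + 293) = -540*352 = -190080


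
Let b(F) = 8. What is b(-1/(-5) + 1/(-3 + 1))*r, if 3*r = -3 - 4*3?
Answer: -40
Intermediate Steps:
r = -5 (r = (-3 - 4*3)/3 = (-3 - 12)/3 = (⅓)*(-15) = -5)
b(-1/(-5) + 1/(-3 + 1))*r = 8*(-5) = -40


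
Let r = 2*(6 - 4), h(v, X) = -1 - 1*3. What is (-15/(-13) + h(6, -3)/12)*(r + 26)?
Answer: 320/13 ≈ 24.615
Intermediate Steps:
h(v, X) = -4 (h(v, X) = -1 - 3 = -4)
r = 4 (r = 2*2 = 4)
(-15/(-13) + h(6, -3)/12)*(r + 26) = (-15/(-13) - 4/12)*(4 + 26) = (-15*(-1/13) - 4*1/12)*30 = (15/13 - ⅓)*30 = (32/39)*30 = 320/13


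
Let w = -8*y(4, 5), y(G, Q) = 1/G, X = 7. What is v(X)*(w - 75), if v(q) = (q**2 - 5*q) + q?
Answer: -1617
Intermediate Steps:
v(q) = q**2 - 4*q
w = -2 (w = -8/4 = -8*1/4 = -2)
v(X)*(w - 75) = (7*(-4 + 7))*(-2 - 75) = (7*3)*(-77) = 21*(-77) = -1617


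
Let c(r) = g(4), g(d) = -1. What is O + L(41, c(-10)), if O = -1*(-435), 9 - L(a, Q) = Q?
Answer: 445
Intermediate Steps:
c(r) = -1
L(a, Q) = 9 - Q
O = 435
O + L(41, c(-10)) = 435 + (9 - 1*(-1)) = 435 + (9 + 1) = 435 + 10 = 445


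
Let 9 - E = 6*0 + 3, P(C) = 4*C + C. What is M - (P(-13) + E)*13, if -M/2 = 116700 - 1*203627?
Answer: 174621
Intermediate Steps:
P(C) = 5*C
E = 6 (E = 9 - (6*0 + 3) = 9 - (0 + 3) = 9 - 1*3 = 9 - 3 = 6)
M = 173854 (M = -2*(116700 - 1*203627) = -2*(116700 - 203627) = -2*(-86927) = 173854)
M - (P(-13) + E)*13 = 173854 - (5*(-13) + 6)*13 = 173854 - (-65 + 6)*13 = 173854 - (-59)*13 = 173854 - 1*(-767) = 173854 + 767 = 174621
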